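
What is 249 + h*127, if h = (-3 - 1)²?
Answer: 2281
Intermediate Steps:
h = 16 (h = (-4)² = 16)
249 + h*127 = 249 + 16*127 = 249 + 2032 = 2281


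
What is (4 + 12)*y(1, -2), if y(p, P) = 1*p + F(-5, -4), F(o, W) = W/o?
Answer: 144/5 ≈ 28.800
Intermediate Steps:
y(p, P) = 4/5 + p (y(p, P) = 1*p - 4/(-5) = p - 4*(-1/5) = p + 4/5 = 4/5 + p)
(4 + 12)*y(1, -2) = (4 + 12)*(4/5 + 1) = 16*(9/5) = 144/5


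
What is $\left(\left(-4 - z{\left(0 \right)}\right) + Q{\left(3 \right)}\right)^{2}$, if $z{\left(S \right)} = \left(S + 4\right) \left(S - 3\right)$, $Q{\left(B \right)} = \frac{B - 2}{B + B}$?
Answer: $\frac{2401}{36} \approx 66.694$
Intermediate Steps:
$Q{\left(B \right)} = \frac{-2 + B}{2 B}$
$z{\left(S \right)} = \left(-3 + S\right) \left(4 + S\right)$ ($z{\left(S \right)} = \left(4 + S\right) \left(-3 + S\right) = \left(-3 + S\right) \left(4 + S\right)$)
$\left(\left(-4 - z{\left(0 \right)}\right) + Q{\left(3 \right)}\right)^{2} = \left(\left(-4 - \left(-12 + 0 + 0^{2}\right)\right) + \frac{-2 + 3}{2 \cdot 3}\right)^{2} = \left(\left(-4 - \left(-12 + 0 + 0\right)\right) + \frac{1}{2} \cdot \frac{1}{3} \cdot 1\right)^{2} = \left(\left(-4 - -12\right) + \frac{1}{6}\right)^{2} = \left(\left(-4 + 12\right) + \frac{1}{6}\right)^{2} = \left(8 + \frac{1}{6}\right)^{2} = \left(\frac{49}{6}\right)^{2} = \frac{2401}{36}$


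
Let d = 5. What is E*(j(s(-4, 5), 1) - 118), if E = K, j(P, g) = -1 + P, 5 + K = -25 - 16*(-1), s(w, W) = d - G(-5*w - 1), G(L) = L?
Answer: 1862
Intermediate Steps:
s(w, W) = 6 + 5*w (s(w, W) = 5 - (-5*w - 1) = 5 - (-1 - 5*w) = 5 + (1 + 5*w) = 6 + 5*w)
K = -14 (K = -5 + (-25 - 16*(-1)) = -5 + (-25 + 16) = -5 - 9 = -14)
E = -14
E*(j(s(-4, 5), 1) - 118) = -14*((-1 + (6 + 5*(-4))) - 118) = -14*((-1 + (6 - 20)) - 118) = -14*((-1 - 14) - 118) = -14*(-15 - 118) = -14*(-133) = 1862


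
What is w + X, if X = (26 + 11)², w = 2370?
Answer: 3739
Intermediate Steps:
X = 1369 (X = 37² = 1369)
w + X = 2370 + 1369 = 3739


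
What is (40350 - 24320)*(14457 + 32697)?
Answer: 755878620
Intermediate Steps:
(40350 - 24320)*(14457 + 32697) = 16030*47154 = 755878620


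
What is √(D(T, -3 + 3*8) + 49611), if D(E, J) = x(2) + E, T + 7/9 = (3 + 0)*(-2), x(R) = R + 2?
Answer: √446474/3 ≈ 222.73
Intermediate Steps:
x(R) = 2 + R
T = -61/9 (T = -7/9 + (3 + 0)*(-2) = -7/9 + 3*(-2) = -7/9 - 6 = -61/9 ≈ -6.7778)
D(E, J) = 4 + E (D(E, J) = (2 + 2) + E = 4 + E)
√(D(T, -3 + 3*8) + 49611) = √((4 - 61/9) + 49611) = √(-25/9 + 49611) = √(446474/9) = √446474/3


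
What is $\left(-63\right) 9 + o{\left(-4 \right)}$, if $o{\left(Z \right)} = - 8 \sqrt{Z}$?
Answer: $-567 - 16 i \approx -567.0 - 16.0 i$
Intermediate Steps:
$\left(-63\right) 9 + o{\left(-4 \right)} = \left(-63\right) 9 - 8 \sqrt{-4} = -567 - 8 \cdot 2 i = -567 - 16 i$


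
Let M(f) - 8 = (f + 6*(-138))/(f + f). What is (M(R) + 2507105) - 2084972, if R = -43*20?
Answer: 90760526/215 ≈ 4.2214e+5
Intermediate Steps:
R = -860
M(f) = 8 + (-828 + f)/(2*f) (M(f) = 8 + (f + 6*(-138))/(f + f) = 8 + (f - 828)/((2*f)) = 8 + (-828 + f)*(1/(2*f)) = 8 + (-828 + f)/(2*f))
(M(R) + 2507105) - 2084972 = ((17/2 - 414/(-860)) + 2507105) - 2084972 = ((17/2 - 414*(-1/860)) + 2507105) - 2084972 = ((17/2 + 207/430) + 2507105) - 2084972 = (1931/215 + 2507105) - 2084972 = 539029506/215 - 2084972 = 90760526/215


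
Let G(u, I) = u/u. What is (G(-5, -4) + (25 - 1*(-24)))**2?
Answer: 2500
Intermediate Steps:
G(u, I) = 1
(G(-5, -4) + (25 - 1*(-24)))**2 = (1 + (25 - 1*(-24)))**2 = (1 + (25 + 24))**2 = (1 + 49)**2 = 50**2 = 2500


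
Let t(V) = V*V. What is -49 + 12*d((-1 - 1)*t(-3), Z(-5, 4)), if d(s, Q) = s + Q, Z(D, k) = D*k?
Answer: -505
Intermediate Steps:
t(V) = V²
d(s, Q) = Q + s
-49 + 12*d((-1 - 1)*t(-3), Z(-5, 4)) = -49 + 12*(-5*4 + (-1 - 1)*(-3)²) = -49 + 12*(-20 - 2*9) = -49 + 12*(-20 - 18) = -49 + 12*(-38) = -49 - 456 = -505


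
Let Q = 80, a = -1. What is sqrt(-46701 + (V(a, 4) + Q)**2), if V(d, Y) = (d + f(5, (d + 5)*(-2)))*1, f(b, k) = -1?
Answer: 3*I*sqrt(4513) ≈ 201.54*I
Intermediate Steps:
V(d, Y) = -1 + d (V(d, Y) = (d - 1)*1 = (-1 + d)*1 = -1 + d)
sqrt(-46701 + (V(a, 4) + Q)**2) = sqrt(-46701 + ((-1 - 1) + 80)**2) = sqrt(-46701 + (-2 + 80)**2) = sqrt(-46701 + 78**2) = sqrt(-46701 + 6084) = sqrt(-40617) = 3*I*sqrt(4513)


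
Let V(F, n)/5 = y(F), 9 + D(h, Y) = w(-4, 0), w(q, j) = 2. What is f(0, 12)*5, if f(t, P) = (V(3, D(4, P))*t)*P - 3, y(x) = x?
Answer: -15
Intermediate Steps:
D(h, Y) = -7 (D(h, Y) = -9 + 2 = -7)
V(F, n) = 5*F
f(t, P) = -3 + 15*P*t (f(t, P) = ((5*3)*t)*P - 3 = (15*t)*P - 3 = 15*P*t - 3 = -3 + 15*P*t)
f(0, 12)*5 = (-3 + 15*12*0)*5 = (-3 + 0)*5 = -3*5 = -15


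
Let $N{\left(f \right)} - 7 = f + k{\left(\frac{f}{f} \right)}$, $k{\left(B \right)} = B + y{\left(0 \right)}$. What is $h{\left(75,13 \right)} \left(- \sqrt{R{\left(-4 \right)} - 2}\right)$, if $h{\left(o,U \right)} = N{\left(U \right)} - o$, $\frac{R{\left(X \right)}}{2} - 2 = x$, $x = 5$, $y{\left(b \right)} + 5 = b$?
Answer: $118 \sqrt{3} \approx 204.38$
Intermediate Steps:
$y{\left(b \right)} = -5 + b$
$R{\left(X \right)} = 14$ ($R{\left(X \right)} = 4 + 2 \cdot 5 = 4 + 10 = 14$)
$k{\left(B \right)} = -5 + B$ ($k{\left(B \right)} = B + \left(-5 + 0\right) = B - 5 = -5 + B$)
$N{\left(f \right)} = 3 + f$ ($N{\left(f \right)} = 7 - \left(5 - f - \frac{f}{f}\right) = 7 + \left(f + \left(-5 + 1\right)\right) = 7 + \left(f - 4\right) = 7 + \left(-4 + f\right) = 3 + f$)
$h{\left(o,U \right)} = 3 + U - o$ ($h{\left(o,U \right)} = \left(3 + U\right) - o = 3 + U - o$)
$h{\left(75,13 \right)} \left(- \sqrt{R{\left(-4 \right)} - 2}\right) = \left(3 + 13 - 75\right) \left(- \sqrt{14 - 2}\right) = \left(3 + 13 - 75\right) \left(- \sqrt{12}\right) = - 59 \left(- 2 \sqrt{3}\right) = 118 \sqrt{3}$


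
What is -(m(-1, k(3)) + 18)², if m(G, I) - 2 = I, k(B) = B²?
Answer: -841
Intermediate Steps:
m(G, I) = 2 + I
-(m(-1, k(3)) + 18)² = -((2 + 3²) + 18)² = -((2 + 9) + 18)² = -(11 + 18)² = -1*29² = -1*841 = -841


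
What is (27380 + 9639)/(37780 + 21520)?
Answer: 37019/59300 ≈ 0.62427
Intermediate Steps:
(27380 + 9639)/(37780 + 21520) = 37019/59300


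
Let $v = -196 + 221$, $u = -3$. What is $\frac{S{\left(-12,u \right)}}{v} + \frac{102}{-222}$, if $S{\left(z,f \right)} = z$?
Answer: $- \frac{869}{925} \approx -0.93946$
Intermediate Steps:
$v = 25$
$\frac{S{\left(-12,u \right)}}{v} + \frac{102}{-222} = - \frac{12}{25} + \frac{102}{-222} = \left(-12\right) \frac{1}{25} + 102 \left(- \frac{1}{222}\right) = - \frac{12}{25} - \frac{17}{37} = - \frac{869}{925}$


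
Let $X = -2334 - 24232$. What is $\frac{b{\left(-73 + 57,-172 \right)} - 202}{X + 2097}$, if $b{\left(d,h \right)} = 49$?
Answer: $\frac{153}{24469} \approx 0.0062528$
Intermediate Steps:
$X = -26566$
$\frac{b{\left(-73 + 57,-172 \right)} - 202}{X + 2097} = \frac{49 - 202}{-26566 + 2097} = - \frac{153}{-24469} = \left(-153\right) \left(- \frac{1}{24469}\right) = \frac{153}{24469}$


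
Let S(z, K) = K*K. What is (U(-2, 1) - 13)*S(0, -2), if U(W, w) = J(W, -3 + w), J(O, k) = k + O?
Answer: -68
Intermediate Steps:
S(z, K) = K²
J(O, k) = O + k
U(W, w) = -3 + W + w (U(W, w) = W + (-3 + w) = -3 + W + w)
(U(-2, 1) - 13)*S(0, -2) = ((-3 - 2 + 1) - 13)*(-2)² = (-4 - 13)*4 = -17*4 = -68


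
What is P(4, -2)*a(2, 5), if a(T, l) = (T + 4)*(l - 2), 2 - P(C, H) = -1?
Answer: 54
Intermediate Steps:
P(C, H) = 3 (P(C, H) = 2 - 1*(-1) = 2 + 1 = 3)
a(T, l) = (-2 + l)*(4 + T) (a(T, l) = (4 + T)*(-2 + l) = (-2 + l)*(4 + T))
P(4, -2)*a(2, 5) = 3*(-8 - 2*2 + 4*5 + 2*5) = 3*(-8 - 4 + 20 + 10) = 3*18 = 54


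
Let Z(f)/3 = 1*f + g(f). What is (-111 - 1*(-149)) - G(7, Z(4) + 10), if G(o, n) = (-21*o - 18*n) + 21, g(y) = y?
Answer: 776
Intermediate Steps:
Z(f) = 6*f (Z(f) = 3*(1*f + f) = 3*(f + f) = 3*(2*f) = 6*f)
G(o, n) = 21 - 21*o - 18*n
(-111 - 1*(-149)) - G(7, Z(4) + 10) = (-111 - 1*(-149)) - (21 - 21*7 - 18*(6*4 + 10)) = (-111 + 149) - (21 - 147 - 18*(24 + 10)) = 38 - (21 - 147 - 18*34) = 38 - (21 - 147 - 612) = 38 - 1*(-738) = 38 + 738 = 776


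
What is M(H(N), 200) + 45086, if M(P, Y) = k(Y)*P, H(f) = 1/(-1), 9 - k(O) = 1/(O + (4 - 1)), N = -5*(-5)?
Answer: 9150632/203 ≈ 45077.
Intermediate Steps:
N = 25
k(O) = 9 - 1/(3 + O) (k(O) = 9 - 1/(O + (4 - 1)) = 9 - 1/(O + 3) = 9 - 1/(3 + O))
H(f) = -1
M(P, Y) = P*(26 + 9*Y)/(3 + Y) (M(P, Y) = ((26 + 9*Y)/(3 + Y))*P = P*(26 + 9*Y)/(3 + Y))
M(H(N), 200) + 45086 = -(26 + 9*200)/(3 + 200) + 45086 = -1*(26 + 1800)/203 + 45086 = -1*1/203*1826 + 45086 = -1826/203 + 45086 = 9150632/203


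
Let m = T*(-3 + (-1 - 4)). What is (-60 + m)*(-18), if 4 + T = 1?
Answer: 648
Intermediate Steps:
T = -3 (T = -4 + 1 = -3)
m = 24 (m = -3*(-3 + (-1 - 4)) = -3*(-3 - 5) = -3*(-8) = 24)
(-60 + m)*(-18) = (-60 + 24)*(-18) = -36*(-18) = 648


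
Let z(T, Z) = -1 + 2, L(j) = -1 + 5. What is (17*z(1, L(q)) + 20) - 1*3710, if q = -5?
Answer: -3673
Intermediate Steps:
L(j) = 4
z(T, Z) = 1
(17*z(1, L(q)) + 20) - 1*3710 = (17*1 + 20) - 1*3710 = (17 + 20) - 3710 = 37 - 3710 = -3673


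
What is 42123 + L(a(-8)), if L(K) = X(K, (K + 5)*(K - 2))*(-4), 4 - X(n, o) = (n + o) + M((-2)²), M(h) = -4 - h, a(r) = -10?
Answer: 42275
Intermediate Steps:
X(n, o) = 12 - n - o (X(n, o) = 4 - ((n + o) + (-4 - 1*(-2)²)) = 4 - ((n + o) + (-4 - 1*4)) = 4 - ((n + o) + (-4 - 4)) = 4 - ((n + o) - 8) = 4 - (-8 + n + o) = 4 + (8 - n - o) = 12 - n - o)
L(K) = -48 + 4*K + 4*(-2 + K)*(5 + K) (L(K) = (12 - K - (K + 5)*(K - 2))*(-4) = (12 - K - (5 + K)*(-2 + K))*(-4) = (12 - K - (-2 + K)*(5 + K))*(-4) = -48 + 4*K + 4*(-2 + K)*(5 + K))
42123 + L(a(-8)) = 42123 + (-88 + 4*(-10)² + 16*(-10)) = 42123 + (-88 + 4*100 - 160) = 42123 + (-88 + 400 - 160) = 42123 + 152 = 42275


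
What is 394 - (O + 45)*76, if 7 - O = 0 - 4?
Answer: -3862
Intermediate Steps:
O = 11 (O = 7 - (0 - 4) = 7 - 1*(-4) = 7 + 4 = 11)
394 - (O + 45)*76 = 394 - (11 + 45)*76 = 394 - 56*76 = 394 - 1*4256 = 394 - 4256 = -3862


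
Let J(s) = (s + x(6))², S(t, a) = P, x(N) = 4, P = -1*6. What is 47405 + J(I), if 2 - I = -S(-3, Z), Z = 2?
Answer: 47405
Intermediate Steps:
P = -6
S(t, a) = -6
I = -4 (I = 2 - (-1)*(-6) = 2 - 1*6 = 2 - 6 = -4)
J(s) = (4 + s)² (J(s) = (s + 4)² = (4 + s)²)
47405 + J(I) = 47405 + (4 - 4)² = 47405 + 0² = 47405 + 0 = 47405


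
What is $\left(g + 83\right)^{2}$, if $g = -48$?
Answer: $1225$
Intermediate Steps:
$\left(g + 83\right)^{2} = \left(-48 + 83\right)^{2} = 35^{2} = 1225$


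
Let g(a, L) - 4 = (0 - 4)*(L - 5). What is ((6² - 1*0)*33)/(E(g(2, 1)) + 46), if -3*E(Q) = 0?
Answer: 594/23 ≈ 25.826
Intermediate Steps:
g(a, L) = 24 - 4*L (g(a, L) = 4 + (0 - 4)*(L - 5) = 4 - 4*(-5 + L) = 4 + (20 - 4*L) = 24 - 4*L)
E(Q) = 0 (E(Q) = -⅓*0 = 0)
((6² - 1*0)*33)/(E(g(2, 1)) + 46) = ((6² - 1*0)*33)/(0 + 46) = ((36 + 0)*33)/46 = (36*33)*(1/46) = 1188*(1/46) = 594/23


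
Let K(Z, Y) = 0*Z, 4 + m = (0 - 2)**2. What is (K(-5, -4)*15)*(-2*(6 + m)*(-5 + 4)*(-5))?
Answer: 0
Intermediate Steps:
m = 0 (m = -4 + (0 - 2)**2 = -4 + (-2)**2 = -4 + 4 = 0)
K(Z, Y) = 0
(K(-5, -4)*15)*(-2*(6 + m)*(-5 + 4)*(-5)) = (0*15)*(-2*(6 + 0)*(-5 + 4)*(-5)) = 0*(-12*(-1)*(-5)) = 0*(-2*(-6)*(-5)) = 0*(12*(-5)) = 0*(-60) = 0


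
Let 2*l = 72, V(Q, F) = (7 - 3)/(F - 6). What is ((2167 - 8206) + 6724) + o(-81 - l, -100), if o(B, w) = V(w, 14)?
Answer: 1371/2 ≈ 685.50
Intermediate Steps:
V(Q, F) = 4/(-6 + F)
l = 36 (l = (½)*72 = 36)
o(B, w) = ½ (o(B, w) = 4/(-6 + 14) = 4/8 = 4*(⅛) = ½)
((2167 - 8206) + 6724) + o(-81 - l, -100) = ((2167 - 8206) + 6724) + ½ = (-6039 + 6724) + ½ = 685 + ½ = 1371/2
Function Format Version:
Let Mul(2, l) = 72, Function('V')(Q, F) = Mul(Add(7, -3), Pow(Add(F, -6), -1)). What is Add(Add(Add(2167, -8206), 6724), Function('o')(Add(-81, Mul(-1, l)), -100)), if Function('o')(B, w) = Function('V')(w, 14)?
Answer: Rational(1371, 2) ≈ 685.50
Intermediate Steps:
Function('V')(Q, F) = Mul(4, Pow(Add(-6, F), -1))
l = 36 (l = Mul(Rational(1, 2), 72) = 36)
Function('o')(B, w) = Rational(1, 2) (Function('o')(B, w) = Mul(4, Pow(Add(-6, 14), -1)) = Mul(4, Pow(8, -1)) = Mul(4, Rational(1, 8)) = Rational(1, 2))
Add(Add(Add(2167, -8206), 6724), Function('o')(Add(-81, Mul(-1, l)), -100)) = Add(Add(Add(2167, -8206), 6724), Rational(1, 2)) = Add(Add(-6039, 6724), Rational(1, 2)) = Add(685, Rational(1, 2)) = Rational(1371, 2)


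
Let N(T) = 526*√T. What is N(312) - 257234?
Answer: -257234 + 1052*√78 ≈ -2.4794e+5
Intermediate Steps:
N(312) - 257234 = 526*√312 - 257234 = 526*(2*√78) - 257234 = 1052*√78 - 257234 = -257234 + 1052*√78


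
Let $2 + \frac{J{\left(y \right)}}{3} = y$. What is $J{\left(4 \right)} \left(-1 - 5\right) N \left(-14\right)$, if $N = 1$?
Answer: $504$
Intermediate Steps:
$J{\left(y \right)} = -6 + 3 y$
$J{\left(4 \right)} \left(-1 - 5\right) N \left(-14\right) = \left(-6 + 3 \cdot 4\right) \left(-1 - 5\right) 1 \left(-14\right) = \left(-6 + 12\right) \left(\left(-6\right) 1\right) \left(-14\right) = 6 \left(-6\right) \left(-14\right) = \left(-36\right) \left(-14\right) = 504$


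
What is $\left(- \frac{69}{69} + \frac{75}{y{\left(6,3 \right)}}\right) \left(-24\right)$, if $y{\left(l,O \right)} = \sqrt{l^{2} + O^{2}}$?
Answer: $24 - 120 \sqrt{5} \approx -244.33$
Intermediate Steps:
$y{\left(l,O \right)} = \sqrt{O^{2} + l^{2}}$
$\left(- \frac{69}{69} + \frac{75}{y{\left(6,3 \right)}}\right) \left(-24\right) = \left(- \frac{69}{69} + \frac{75}{\sqrt{3^{2} + 6^{2}}}\right) \left(-24\right) = \left(\left(-69\right) \frac{1}{69} + \frac{75}{\sqrt{9 + 36}}\right) \left(-24\right) = \left(-1 + \frac{75}{\sqrt{45}}\right) \left(-24\right) = \left(-1 + \frac{75}{3 \sqrt{5}}\right) \left(-24\right) = \left(-1 + 75 \frac{\sqrt{5}}{15}\right) \left(-24\right) = \left(-1 + 5 \sqrt{5}\right) \left(-24\right) = 24 - 120 \sqrt{5}$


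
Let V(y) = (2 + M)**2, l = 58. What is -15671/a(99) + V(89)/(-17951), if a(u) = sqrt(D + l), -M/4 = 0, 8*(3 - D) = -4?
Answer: -4/17951 - 15671*sqrt(246)/123 ≈ -1998.3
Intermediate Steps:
D = 7/2 (D = 3 - 1/8*(-4) = 3 + 1/2 = 7/2 ≈ 3.5000)
M = 0 (M = -4*0 = 0)
a(u) = sqrt(246)/2 (a(u) = sqrt(7/2 + 58) = sqrt(123/2) = sqrt(246)/2)
V(y) = 4 (V(y) = (2 + 0)**2 = 2**2 = 4)
-15671/a(99) + V(89)/(-17951) = -15671*sqrt(246)/123 + 4/(-17951) = -15671*sqrt(246)/123 + 4*(-1/17951) = -15671*sqrt(246)/123 - 4/17951 = -4/17951 - 15671*sqrt(246)/123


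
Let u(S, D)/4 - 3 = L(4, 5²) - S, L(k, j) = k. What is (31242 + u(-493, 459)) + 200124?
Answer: 233366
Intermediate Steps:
u(S, D) = 28 - 4*S (u(S, D) = 12 + 4*(4 - S) = 12 + (16 - 4*S) = 28 - 4*S)
(31242 + u(-493, 459)) + 200124 = (31242 + (28 - 4*(-493))) + 200124 = (31242 + (28 + 1972)) + 200124 = (31242 + 2000) + 200124 = 33242 + 200124 = 233366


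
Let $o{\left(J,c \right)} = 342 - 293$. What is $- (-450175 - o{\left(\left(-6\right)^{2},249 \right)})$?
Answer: $450224$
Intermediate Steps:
$o{\left(J,c \right)} = 49$ ($o{\left(J,c \right)} = 342 - 293 = 49$)
$- (-450175 - o{\left(\left(-6\right)^{2},249 \right)}) = - (-450175 - 49) = \left(-1\right) \left(-450224\right) = 450224$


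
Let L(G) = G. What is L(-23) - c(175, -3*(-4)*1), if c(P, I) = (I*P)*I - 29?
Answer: -25194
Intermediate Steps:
c(P, I) = -29 + P*I² (c(P, I) = P*I² - 29 = -29 + P*I²)
L(-23) - c(175, -3*(-4)*1) = -23 - (-29 + 175*(-3*(-4)*1)²) = -23 - (-29 + 175*(12*1)²) = -23 - (-29 + 175*12²) = -23 - (-29 + 175*144) = -23 - (-29 + 25200) = -23 - 1*25171 = -23 - 25171 = -25194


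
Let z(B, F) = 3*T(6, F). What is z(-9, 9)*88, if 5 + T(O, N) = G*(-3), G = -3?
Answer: 1056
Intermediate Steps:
T(O, N) = 4 (T(O, N) = -5 - 3*(-3) = -5 + 9 = 4)
z(B, F) = 12 (z(B, F) = 3*4 = 12)
z(-9, 9)*88 = 12*88 = 1056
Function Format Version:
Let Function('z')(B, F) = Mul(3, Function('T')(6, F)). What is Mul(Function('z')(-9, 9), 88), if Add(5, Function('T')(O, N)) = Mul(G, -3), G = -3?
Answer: 1056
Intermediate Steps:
Function('T')(O, N) = 4 (Function('T')(O, N) = Add(-5, Mul(-3, -3)) = Add(-5, 9) = 4)
Function('z')(B, F) = 12 (Function('z')(B, F) = Mul(3, 4) = 12)
Mul(Function('z')(-9, 9), 88) = Mul(12, 88) = 1056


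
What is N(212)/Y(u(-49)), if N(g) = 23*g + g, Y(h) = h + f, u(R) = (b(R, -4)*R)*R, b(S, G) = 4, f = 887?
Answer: 1696/3497 ≈ 0.48499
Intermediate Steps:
u(R) = 4*R² (u(R) = (4*R)*R = 4*R²)
Y(h) = 887 + h (Y(h) = h + 887 = 887 + h)
N(g) = 24*g
N(212)/Y(u(-49)) = (24*212)/(887 + 4*(-49)²) = 5088/(887 + 4*2401) = 5088/(887 + 9604) = 5088/10491 = 5088*(1/10491) = 1696/3497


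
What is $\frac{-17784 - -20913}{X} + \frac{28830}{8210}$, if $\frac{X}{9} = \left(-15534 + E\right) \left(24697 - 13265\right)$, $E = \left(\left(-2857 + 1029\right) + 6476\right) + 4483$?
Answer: $\frac{633098125001}{180289373448} \approx 3.5116$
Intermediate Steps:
$E = 9131$ ($E = \left(-1828 + 6476\right) + 4483 = 4648 + 4483 = 9131$)
$X = -658791864$ ($X = 9 \left(-15534 + 9131\right) \left(24697 - 13265\right) = 9 \left(\left(-6403\right) 11432\right) = 9 \left(-73199096\right) = -658791864$)
$\frac{-17784 - -20913}{X} + \frac{28830}{8210} = \frac{-17784 - -20913}{-658791864} + \frac{28830}{8210} = \left(-17784 + 20913\right) \left(- \frac{1}{658791864}\right) + 28830 \cdot \frac{1}{8210} = 3129 \left(- \frac{1}{658791864}\right) + \frac{2883}{821} = - \frac{1043}{219597288} + \frac{2883}{821} = \frac{633098125001}{180289373448}$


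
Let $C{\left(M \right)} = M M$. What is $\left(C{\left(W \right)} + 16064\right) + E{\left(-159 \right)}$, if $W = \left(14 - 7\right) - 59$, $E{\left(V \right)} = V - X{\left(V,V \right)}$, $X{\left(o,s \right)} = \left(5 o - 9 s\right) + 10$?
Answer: $17963$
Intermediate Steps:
$X{\left(o,s \right)} = 10 - 9 s + 5 o$ ($X{\left(o,s \right)} = \left(- 9 s + 5 o\right) + 10 = 10 - 9 s + 5 o$)
$E{\left(V \right)} = -10 + 5 V$ ($E{\left(V \right)} = V - \left(10 - 9 V + 5 V\right) = V - \left(10 - 4 V\right) = V + \left(-10 + 4 V\right) = -10 + 5 V$)
$W = -52$ ($W = 7 - 59 = -52$)
$C{\left(M \right)} = M^{2}$
$\left(C{\left(W \right)} + 16064\right) + E{\left(-159 \right)} = \left(\left(-52\right)^{2} + 16064\right) + \left(-10 + 5 \left(-159\right)\right) = \left(2704 + 16064\right) - 805 = 18768 - 805 = 17963$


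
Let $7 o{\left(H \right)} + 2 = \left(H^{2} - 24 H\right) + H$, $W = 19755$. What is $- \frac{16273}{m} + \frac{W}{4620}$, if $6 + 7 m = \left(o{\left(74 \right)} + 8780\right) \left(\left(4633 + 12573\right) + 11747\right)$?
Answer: $\frac{1243561166501}{290853956316} \approx 4.2756$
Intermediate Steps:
$o{\left(H \right)} = - \frac{2}{7} - \frac{23 H}{7} + \frac{H^{2}}{7}$ ($o{\left(H \right)} = - \frac{2}{7} + \frac{\left(H^{2} - 24 H\right) + H}{7} = - \frac{2}{7} + \frac{H^{2} - 23 H}{7} = - \frac{2}{7} + \left(- \frac{23 H}{7} + \frac{H^{2}}{7}\right) = - \frac{2}{7} - \frac{23 H}{7} + \frac{H^{2}}{7}$)
$m = \frac{1888662054}{49}$ ($m = - \frac{6}{7} + \frac{\left(\left(- \frac{2}{7} - \frac{1702}{7} + \frac{74^{2}}{7}\right) + 8780\right) \left(\left(4633 + 12573\right) + 11747\right)}{7} = - \frac{6}{7} + \frac{\left(\left(- \frac{2}{7} - \frac{1702}{7} + \frac{1}{7} \cdot 5476\right) + 8780\right) \left(17206 + 11747\right)}{7} = - \frac{6}{7} + \frac{\left(\left(- \frac{2}{7} - \frac{1702}{7} + \frac{5476}{7}\right) + 8780\right) 28953}{7} = - \frac{6}{7} + \frac{\left(\frac{3772}{7} + 8780\right) 28953}{7} = - \frac{6}{7} + \frac{\frac{65232}{7} \cdot 28953}{7} = - \frac{6}{7} + \frac{1}{7} \cdot \frac{1888662096}{7} = - \frac{6}{7} + \frac{1888662096}{49} = \frac{1888662054}{49} \approx 3.8544 \cdot 10^{7}$)
$- \frac{16273}{m} + \frac{W}{4620} = - \frac{16273}{\frac{1888662054}{49}} + \frac{19755}{4620} = \left(-16273\right) \frac{49}{1888662054} + 19755 \cdot \frac{1}{4620} = - \frac{797377}{1888662054} + \frac{1317}{308} = \frac{1243561166501}{290853956316}$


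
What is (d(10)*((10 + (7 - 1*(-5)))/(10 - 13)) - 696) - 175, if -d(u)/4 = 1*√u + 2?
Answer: -2437/3 + 88*√10/3 ≈ -719.57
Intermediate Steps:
d(u) = -8 - 4*√u (d(u) = -4*(1*√u + 2) = -4*(√u + 2) = -4*(2 + √u) = -8 - 4*√u)
(d(10)*((10 + (7 - 1*(-5)))/(10 - 13)) - 696) - 175 = ((-8 - 4*√10)*((10 + (7 - 1*(-5)))/(10 - 13)) - 696) - 175 = ((-8 - 4*√10)*((10 + (7 + 5))/(-3)) - 696) - 175 = ((-8 - 4*√10)*((10 + 12)*(-⅓)) - 696) - 175 = ((-8 - 4*√10)*(22*(-⅓)) - 696) - 175 = ((-8 - 4*√10)*(-22/3) - 696) - 175 = ((176/3 + 88*√10/3) - 696) - 175 = (-1912/3 + 88*√10/3) - 175 = -2437/3 + 88*√10/3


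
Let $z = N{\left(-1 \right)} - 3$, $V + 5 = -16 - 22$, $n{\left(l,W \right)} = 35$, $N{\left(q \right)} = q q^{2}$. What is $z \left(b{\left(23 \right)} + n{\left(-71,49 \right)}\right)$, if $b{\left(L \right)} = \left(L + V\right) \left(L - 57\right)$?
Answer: $-2860$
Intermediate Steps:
$N{\left(q \right)} = q^{3}$
$V = -43$ ($V = -5 - 38 = -43$)
$b{\left(L \right)} = \left(-57 + L\right) \left(-43 + L\right)$ ($b{\left(L \right)} = \left(L - 43\right) \left(L - 57\right) = \left(-43 + L\right) \left(-57 + L\right) = \left(-57 + L\right) \left(-43 + L\right)$)
$z = -4$ ($z = \left(-1\right)^{3} - 3 = -1 - 3 = -4$)
$z \left(b{\left(23 \right)} + n{\left(-71,49 \right)}\right) = - 4 \left(\left(2451 + 23^{2} - 2300\right) + 35\right) = - 4 \left(\left(2451 + 529 - 2300\right) + 35\right) = - 4 \left(680 + 35\right) = \left(-4\right) 715 = -2860$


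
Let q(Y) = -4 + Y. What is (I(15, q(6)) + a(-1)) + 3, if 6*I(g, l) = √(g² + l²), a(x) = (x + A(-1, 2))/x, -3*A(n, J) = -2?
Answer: 10/3 + √229/6 ≈ 5.8555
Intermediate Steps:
A(n, J) = ⅔ (A(n, J) = -⅓*(-2) = ⅔)
a(x) = (⅔ + x)/x (a(x) = (x + ⅔)/x = (⅔ + x)/x)
I(g, l) = √(g² + l²)/6
(I(15, q(6)) + a(-1)) + 3 = (√(15² + (-4 + 6)²)/6 + (⅔ - 1)/(-1)) + 3 = (√(225 + 2²)/6 - 1*(-⅓)) + 3 = (√(225 + 4)/6 + ⅓) + 3 = (√229/6 + ⅓) + 3 = (⅓ + √229/6) + 3 = 10/3 + √229/6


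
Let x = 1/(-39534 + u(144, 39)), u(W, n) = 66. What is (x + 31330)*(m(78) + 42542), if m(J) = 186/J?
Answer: 227965883921601/171028 ≈ 1.3329e+9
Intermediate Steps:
x = -1/39468 (x = 1/(-39534 + 66) = 1/(-39468) = -1/39468 ≈ -2.5337e-5)
(x + 31330)*(m(78) + 42542) = (-1/39468 + 31330)*(186/78 + 42542) = 1236532439*(186*(1/78) + 42542)/39468 = 1236532439*(31/13 + 42542)/39468 = (1236532439/39468)*(553077/13) = 227965883921601/171028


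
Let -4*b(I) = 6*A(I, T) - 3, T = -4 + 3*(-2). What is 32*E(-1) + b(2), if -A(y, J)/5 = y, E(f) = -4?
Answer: -449/4 ≈ -112.25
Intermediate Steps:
T = -10 (T = -4 - 6 = -10)
A(y, J) = -5*y
b(I) = ¾ + 15*I/2 (b(I) = -(6*(-5*I) - 3)/4 = -(-30*I - 3)/4 = -(-3 - 30*I)/4 = ¾ + 15*I/2)
32*E(-1) + b(2) = 32*(-4) + (¾ + (15/2)*2) = -128 + (¾ + 15) = -128 + 63/4 = -449/4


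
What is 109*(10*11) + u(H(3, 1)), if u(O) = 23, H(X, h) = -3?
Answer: 12013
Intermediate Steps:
109*(10*11) + u(H(3, 1)) = 109*(10*11) + 23 = 109*110 + 23 = 11990 + 23 = 12013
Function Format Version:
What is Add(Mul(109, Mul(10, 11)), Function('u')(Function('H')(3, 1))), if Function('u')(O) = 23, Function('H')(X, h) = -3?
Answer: 12013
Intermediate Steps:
Add(Mul(109, Mul(10, 11)), Function('u')(Function('H')(3, 1))) = Add(Mul(109, Mul(10, 11)), 23) = Add(Mul(109, 110), 23) = Add(11990, 23) = 12013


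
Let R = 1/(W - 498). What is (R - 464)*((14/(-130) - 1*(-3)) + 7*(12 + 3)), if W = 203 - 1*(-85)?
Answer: -683353733/13650 ≈ -50063.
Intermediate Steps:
W = 288 (W = 203 + 85 = 288)
R = -1/210 (R = 1/(288 - 498) = 1/(-210) = -1/210 ≈ -0.0047619)
(R - 464)*((14/(-130) - 1*(-3)) + 7*(12 + 3)) = (-1/210 - 464)*((14/(-130) - 1*(-3)) + 7*(12 + 3)) = -97441*((14*(-1/130) + 3) + 7*15)/210 = -97441*((-7/65 + 3) + 105)/210 = -97441*(188/65 + 105)/210 = -97441/210*7013/65 = -683353733/13650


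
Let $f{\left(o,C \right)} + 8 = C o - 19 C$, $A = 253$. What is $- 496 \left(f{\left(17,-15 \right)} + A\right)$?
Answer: $-136400$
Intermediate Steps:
$f{\left(o,C \right)} = -8 - 19 C + C o$ ($f{\left(o,C \right)} = -8 + \left(C o - 19 C\right) = -8 + \left(- 19 C + C o\right) = -8 - 19 C + C o$)
$- 496 \left(f{\left(17,-15 \right)} + A\right) = - 496 \left(\left(-8 - -285 - 255\right) + 253\right) = - 496 \left(\left(-8 + 285 - 255\right) + 253\right) = - 496 \left(22 + 253\right) = \left(-496\right) 275 = -136400$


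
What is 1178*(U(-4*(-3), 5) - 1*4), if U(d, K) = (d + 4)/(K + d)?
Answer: -61256/17 ≈ -3603.3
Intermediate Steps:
U(d, K) = (4 + d)/(K + d)
1178*(U(-4*(-3), 5) - 1*4) = 1178*((4 - 4*(-3))/(5 - 4*(-3)) - 1*4) = 1178*((4 + 12)/(5 + 12) - 4) = 1178*(16/17 - 4) = 1178*(-52/17) = -61256/17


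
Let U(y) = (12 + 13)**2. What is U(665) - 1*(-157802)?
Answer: 158427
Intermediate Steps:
U(y) = 625 (U(y) = 25**2 = 625)
U(665) - 1*(-157802) = 625 - 1*(-157802) = 625 + 157802 = 158427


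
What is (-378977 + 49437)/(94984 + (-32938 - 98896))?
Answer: 32954/3685 ≈ 8.9427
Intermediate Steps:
(-378977 + 49437)/(94984 + (-32938 - 98896)) = -329540/(94984 - 131834) = -329540/(-36850) = -329540*(-1/36850) = 32954/3685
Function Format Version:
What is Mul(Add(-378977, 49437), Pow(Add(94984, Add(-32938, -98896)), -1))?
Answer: Rational(32954, 3685) ≈ 8.9427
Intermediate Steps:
Mul(Add(-378977, 49437), Pow(Add(94984, Add(-32938, -98896)), -1)) = Mul(-329540, Pow(Add(94984, -131834), -1)) = Mul(-329540, Pow(-36850, -1)) = Mul(-329540, Rational(-1, 36850)) = Rational(32954, 3685)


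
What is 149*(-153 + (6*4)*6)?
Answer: -1341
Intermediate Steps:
149*(-153 + (6*4)*6) = 149*(-153 + 24*6) = 149*(-153 + 144) = 149*(-9) = -1341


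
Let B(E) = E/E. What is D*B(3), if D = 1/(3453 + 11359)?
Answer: 1/14812 ≈ 6.7513e-5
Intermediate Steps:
B(E) = 1
D = 1/14812 ≈ 6.7513e-5
D*B(3) = (1/14812)*1 = 1/14812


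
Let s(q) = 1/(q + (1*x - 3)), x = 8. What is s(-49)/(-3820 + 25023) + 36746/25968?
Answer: 4285186663/3028297272 ≈ 1.4150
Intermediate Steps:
s(q) = 1/(5 + q) (s(q) = 1/(q + (1*8 - 3)) = 1/(q + (8 - 3)) = 1/(q + 5) = 1/(5 + q))
s(-49)/(-3820 + 25023) + 36746/25968 = 1/((5 - 49)*(-3820 + 25023)) + 36746/25968 = 1/(-44*21203) + 36746*(1/25968) = -1/44*1/21203 + 18373/12984 = -1/932932 + 18373/12984 = 4285186663/3028297272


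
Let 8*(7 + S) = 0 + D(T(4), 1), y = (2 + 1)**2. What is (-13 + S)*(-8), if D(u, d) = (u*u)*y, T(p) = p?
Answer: 16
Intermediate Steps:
y = 9 (y = 3**2 = 9)
D(u, d) = 9*u**2 (D(u, d) = (u*u)*9 = u**2*9 = 9*u**2)
S = 11 (S = -7 + (0 + 9*4**2)/8 = -7 + (0 + 9*16)/8 = -7 + (0 + 144)/8 = -7 + (1/8)*144 = -7 + 18 = 11)
(-13 + S)*(-8) = (-13 + 11)*(-8) = -2*(-8) = 16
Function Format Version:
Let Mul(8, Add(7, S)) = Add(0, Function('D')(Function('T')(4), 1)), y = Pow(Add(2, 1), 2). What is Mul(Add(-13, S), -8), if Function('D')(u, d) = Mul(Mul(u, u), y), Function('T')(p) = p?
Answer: 16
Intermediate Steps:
y = 9 (y = Pow(3, 2) = 9)
Function('D')(u, d) = Mul(9, Pow(u, 2)) (Function('D')(u, d) = Mul(Mul(u, u), 9) = Mul(Pow(u, 2), 9) = Mul(9, Pow(u, 2)))
S = 11 (S = Add(-7, Mul(Rational(1, 8), Add(0, Mul(9, Pow(4, 2))))) = Add(-7, Mul(Rational(1, 8), Add(0, Mul(9, 16)))) = Add(-7, Mul(Rational(1, 8), Add(0, 144))) = Add(-7, Mul(Rational(1, 8), 144)) = Add(-7, 18) = 11)
Mul(Add(-13, S), -8) = Mul(Add(-13, 11), -8) = Mul(-2, -8) = 16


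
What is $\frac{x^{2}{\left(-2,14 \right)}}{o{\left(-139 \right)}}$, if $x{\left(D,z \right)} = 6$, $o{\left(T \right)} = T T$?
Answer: $\frac{36}{19321} \approx 0.0018633$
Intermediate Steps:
$o{\left(T \right)} = T^{2}$
$\frac{x^{2}{\left(-2,14 \right)}}{o{\left(-139 \right)}} = \frac{6^{2}}{\left(-139\right)^{2}} = \frac{36}{19321}$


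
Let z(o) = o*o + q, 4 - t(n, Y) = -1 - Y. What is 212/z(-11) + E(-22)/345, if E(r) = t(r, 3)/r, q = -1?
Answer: 4467/2530 ≈ 1.7656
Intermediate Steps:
t(n, Y) = 5 + Y (t(n, Y) = 4 - (-1 - Y) = 4 + (1 + Y) = 5 + Y)
z(o) = -1 + o**2 (z(o) = o*o - 1 = o**2 - 1 = -1 + o**2)
E(r) = 8/r (E(r) = (5 + 3)/r = 8/r)
212/z(-11) + E(-22)/345 = 212/(-1 + (-11)**2) + (8/(-22))/345 = 212/(-1 + 121) + (8*(-1/22))*(1/345) = 212/120 - 4/11*1/345 = 212*(1/120) - 4/3795 = 53/30 - 4/3795 = 4467/2530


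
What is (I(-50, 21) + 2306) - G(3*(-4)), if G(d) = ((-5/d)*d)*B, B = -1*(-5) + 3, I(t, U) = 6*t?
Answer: 2046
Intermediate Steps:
B = 8 (B = 5 + 3 = 8)
G(d) = -40 (G(d) = ((-5/d)*d)*8 = -5*8 = -40)
(I(-50, 21) + 2306) - G(3*(-4)) = (6*(-50) + 2306) - 1*(-40) = (-300 + 2306) + 40 = 2006 + 40 = 2046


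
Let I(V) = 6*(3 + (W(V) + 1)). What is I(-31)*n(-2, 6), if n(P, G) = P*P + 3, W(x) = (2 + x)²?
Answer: 35490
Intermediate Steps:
I(V) = 24 + 6*(2 + V)² (I(V) = 6*(3 + ((2 + V)² + 1)) = 6*(3 + (1 + (2 + V)²)) = 6*(4 + (2 + V)²) = 24 + 6*(2 + V)²)
n(P, G) = 3 + P² (n(P, G) = P² + 3 = 3 + P²)
I(-31)*n(-2, 6) = (24 + 6*(2 - 31)²)*(3 + (-2)²) = (24 + 6*(-29)²)*(3 + 4) = (24 + 6*841)*7 = (24 + 5046)*7 = 5070*7 = 35490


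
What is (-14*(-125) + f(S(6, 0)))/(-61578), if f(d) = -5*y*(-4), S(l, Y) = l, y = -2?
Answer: -95/3421 ≈ -0.027770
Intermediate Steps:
f(d) = -40 (f(d) = -5*(-2)*(-4) = 10*(-4) = -40)
(-14*(-125) + f(S(6, 0)))/(-61578) = (-14*(-125) - 40)/(-61578) = (1750 - 40)*(-1/61578) = 1710*(-1/61578) = -95/3421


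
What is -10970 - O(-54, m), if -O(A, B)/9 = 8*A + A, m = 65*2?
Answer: -15344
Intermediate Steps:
m = 130
O(A, B) = -81*A (O(A, B) = -9*(8*A + A) = -81*A)
-10970 - O(-54, m) = -10970 - (-81)*(-54) = -10970 - 1*4374 = -10970 - 4374 = -15344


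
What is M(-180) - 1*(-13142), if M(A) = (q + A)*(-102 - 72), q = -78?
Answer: 58034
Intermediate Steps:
M(A) = 13572 - 174*A (M(A) = (-78 + A)*(-102 - 72) = (-78 + A)*(-174) = 13572 - 174*A)
M(-180) - 1*(-13142) = (13572 - 174*(-180)) - 1*(-13142) = (13572 + 31320) + 13142 = 44892 + 13142 = 58034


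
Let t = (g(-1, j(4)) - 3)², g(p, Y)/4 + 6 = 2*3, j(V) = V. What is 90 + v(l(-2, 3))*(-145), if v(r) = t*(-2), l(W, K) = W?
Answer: 2700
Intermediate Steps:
g(p, Y) = 0 (g(p, Y) = -24 + 4*(2*3) = -24 + 4*6 = -24 + 24 = 0)
t = 9 (t = (0 - 3)² = (-3)² = 9)
v(r) = -18 (v(r) = 9*(-2) = -18)
90 + v(l(-2, 3))*(-145) = 90 - 18*(-145) = 90 + 2610 = 2700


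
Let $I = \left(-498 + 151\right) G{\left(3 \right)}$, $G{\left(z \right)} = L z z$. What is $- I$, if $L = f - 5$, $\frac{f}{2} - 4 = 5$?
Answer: $40599$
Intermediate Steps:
$f = 18$ ($f = 8 + 2 \cdot 5 = 8 + 10 = 18$)
$L = 13$ ($L = 18 - 5 = 13$)
$G{\left(z \right)} = 13 z^{2}$ ($G{\left(z \right)} = 13 z z = 13 z^{2}$)
$I = -40599$ ($I = \left(-498 + 151\right) 13 \cdot 3^{2} = - 347 \cdot 13 \cdot 9 = \left(-347\right) 117 = -40599$)
$- I = \left(-1\right) \left(-40599\right) = 40599$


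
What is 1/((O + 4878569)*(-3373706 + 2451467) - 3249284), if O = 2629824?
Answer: -1/6924536101211 ≈ -1.4441e-13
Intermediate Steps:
1/((O + 4878569)*(-3373706 + 2451467) - 3249284) = 1/((2629824 + 4878569)*(-3373706 + 2451467) - 3249284) = 1/(7508393*(-922239) - 3249284) = 1/(-6924532851927 - 3249284) = 1/(-6924536101211) = -1/6924536101211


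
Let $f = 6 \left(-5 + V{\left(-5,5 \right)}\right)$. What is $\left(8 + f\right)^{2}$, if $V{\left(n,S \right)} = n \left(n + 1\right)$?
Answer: $9604$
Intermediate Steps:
$V{\left(n,S \right)} = n \left(1 + n\right)$
$f = 90$ ($f = 6 \left(-5 - 5 \left(1 - 5\right)\right) = 6 \left(-5 - -20\right) = 6 \left(-5 + 20\right) = 6 \cdot 15 = 90$)
$\left(8 + f\right)^{2} = \left(8 + 90\right)^{2} = 98^{2} = 9604$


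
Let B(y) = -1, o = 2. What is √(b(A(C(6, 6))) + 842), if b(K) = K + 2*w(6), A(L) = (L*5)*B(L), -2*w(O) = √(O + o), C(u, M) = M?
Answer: √(812 - 2*√2) ≈ 28.446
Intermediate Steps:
w(O) = -√(2 + O)/2 (w(O) = -√(O + 2)/2 = -√(2 + O)/2)
A(L) = -5*L (A(L) = (L*5)*(-1) = (5*L)*(-1) = -5*L)
b(K) = K - 2*√2 (b(K) = K + 2*(-√(2 + 6)/2) = K + 2*(-√2) = K - 2*√2)
√(b(A(C(6, 6))) + 842) = √((-5*6 - 2*√2) + 842) = √((-30 - 2*√2) + 842) = √(812 - 2*√2)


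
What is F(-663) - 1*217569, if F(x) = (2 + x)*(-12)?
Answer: -209637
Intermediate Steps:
F(x) = -24 - 12*x
F(-663) - 1*217569 = (-24 - 12*(-663)) - 1*217569 = (-24 + 7956) - 217569 = 7932 - 217569 = -209637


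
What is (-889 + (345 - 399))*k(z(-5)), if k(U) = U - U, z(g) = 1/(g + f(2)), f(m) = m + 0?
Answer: 0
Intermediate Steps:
f(m) = m
z(g) = 1/(2 + g) (z(g) = 1/(g + 2) = 1/(2 + g))
k(U) = 0
(-889 + (345 - 399))*k(z(-5)) = (-889 + (345 - 399))*0 = (-889 - 54)*0 = -943*0 = 0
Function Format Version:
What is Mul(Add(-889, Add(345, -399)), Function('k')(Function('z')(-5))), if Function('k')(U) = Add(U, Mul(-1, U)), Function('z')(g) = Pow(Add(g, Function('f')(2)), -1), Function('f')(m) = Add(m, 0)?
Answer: 0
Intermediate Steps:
Function('f')(m) = m
Function('z')(g) = Pow(Add(2, g), -1) (Function('z')(g) = Pow(Add(g, 2), -1) = Pow(Add(2, g), -1))
Function('k')(U) = 0
Mul(Add(-889, Add(345, -399)), Function('k')(Function('z')(-5))) = Mul(Add(-889, Add(345, -399)), 0) = Mul(Add(-889, -54), 0) = Mul(-943, 0) = 0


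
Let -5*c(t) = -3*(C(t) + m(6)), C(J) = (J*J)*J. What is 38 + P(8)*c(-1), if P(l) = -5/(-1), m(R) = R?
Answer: 53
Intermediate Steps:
C(J) = J**3 (C(J) = J**2*J = J**3)
c(t) = 18/5 + 3*t**3/5 (c(t) = -(-3)*(t**3 + 6)/5 = -(-3)*(6 + t**3)/5 = -(-18 - 3*t**3)/5 = 18/5 + 3*t**3/5)
P(l) = 5 (P(l) = -5*(-1) = -1*(-5) = 5)
38 + P(8)*c(-1) = 38 + 5*(18/5 + (3/5)*(-1)**3) = 38 + 5*(18/5 + (3/5)*(-1)) = 38 + 5*(18/5 - 3/5) = 38 + 5*3 = 38 + 15 = 53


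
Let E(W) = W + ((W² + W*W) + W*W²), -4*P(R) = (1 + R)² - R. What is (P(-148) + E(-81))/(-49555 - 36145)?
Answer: 2095357/342800 ≈ 6.1125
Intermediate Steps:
P(R) = -(1 + R)²/4 + R/4 (P(R) = -((1 + R)² - R)/4 = -(1 + R)²/4 + R/4)
E(W) = W + W³ + 2*W² (E(W) = W + ((W² + W²) + W³) = W + (2*W² + W³) = W + (W³ + 2*W²) = W + W³ + 2*W²)
(P(-148) + E(-81))/(-49555 - 36145) = ((-(1 - 148)²/4 + (¼)*(-148)) - 81*(1 + (-81)² + 2*(-81)))/(-49555 - 36145) = ((-¼*(-147)² - 37) - 81*(1 + 6561 - 162))/(-85700) = ((-¼*21609 - 37) - 81*6400)*(-1/85700) = ((-21609/4 - 37) - 518400)*(-1/85700) = (-21757/4 - 518400)*(-1/85700) = -2095357/4*(-1/85700) = 2095357/342800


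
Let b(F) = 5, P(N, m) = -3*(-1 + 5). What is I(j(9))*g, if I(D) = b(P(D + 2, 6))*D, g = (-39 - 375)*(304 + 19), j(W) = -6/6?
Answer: 668610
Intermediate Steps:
j(W) = -1 (j(W) = -6*1/6 = -1)
P(N, m) = -12 (P(N, m) = -3*4 = -12)
g = -133722 (g = -414*323 = -133722)
I(D) = 5*D
I(j(9))*g = (5*(-1))*(-133722) = -5*(-133722) = 668610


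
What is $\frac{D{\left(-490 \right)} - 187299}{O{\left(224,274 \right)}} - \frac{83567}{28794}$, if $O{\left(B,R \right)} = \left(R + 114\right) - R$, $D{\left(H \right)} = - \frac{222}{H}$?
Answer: $- \frac{220606207441}{134036070} \approx -1645.9$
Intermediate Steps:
$O{\left(B,R \right)} = 114$ ($O{\left(B,R \right)} = \left(114 + R\right) - R = 114$)
$\frac{D{\left(-490 \right)} - 187299}{O{\left(224,274 \right)}} - \frac{83567}{28794} = \frac{- \frac{222}{-490} - 187299}{114} - \frac{83567}{28794} = \left(\left(-222\right) \left(- \frac{1}{490}\right) - 187299\right) \frac{1}{114} - \frac{83567}{28794} = \left(\frac{111}{245} - 187299\right) \frac{1}{114} - \frac{83567}{28794} = \left(- \frac{45888144}{245}\right) \frac{1}{114} - \frac{83567}{28794} = - \frac{7648024}{4655} - \frac{83567}{28794} = - \frac{220606207441}{134036070}$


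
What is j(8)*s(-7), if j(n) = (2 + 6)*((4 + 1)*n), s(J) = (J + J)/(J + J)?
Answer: 320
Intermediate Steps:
s(J) = 1 (s(J) = (2*J)/((2*J)) = (2*J)*(1/(2*J)) = 1)
j(n) = 40*n (j(n) = 8*(5*n) = 40*n)
j(8)*s(-7) = (40*8)*1 = 320*1 = 320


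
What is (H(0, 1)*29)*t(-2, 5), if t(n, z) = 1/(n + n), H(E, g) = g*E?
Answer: 0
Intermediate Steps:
H(E, g) = E*g
t(n, z) = 1/(2*n)
(H(0, 1)*29)*t(-2, 5) = ((0*1)*29)*((½)/(-2)) = (0*29)*((½)*(-½)) = 0*(-¼) = 0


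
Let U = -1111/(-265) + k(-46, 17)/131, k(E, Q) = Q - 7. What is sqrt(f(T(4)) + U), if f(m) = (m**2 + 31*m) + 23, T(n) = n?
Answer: 4*sqrt(12598802515)/34715 ≈ 12.933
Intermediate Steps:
k(E, Q) = -7 + Q
f(m) = 23 + m**2 + 31*m
U = 148191/34715 (U = -1111/(-265) + (-7 + 17)/131 = -1111*(-1/265) + 10*(1/131) = 1111/265 + 10/131 = 148191/34715 ≈ 4.2688)
sqrt(f(T(4)) + U) = sqrt((23 + 4**2 + 31*4) + 148191/34715) = sqrt((23 + 16 + 124) + 148191/34715) = sqrt(163 + 148191/34715) = sqrt(5806736/34715) = 4*sqrt(12598802515)/34715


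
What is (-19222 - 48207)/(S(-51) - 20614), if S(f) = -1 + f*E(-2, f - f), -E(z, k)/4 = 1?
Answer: 67429/20411 ≈ 3.3036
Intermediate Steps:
E(z, k) = -4 (E(z, k) = -4*1 = -4)
S(f) = -1 - 4*f (S(f) = -1 + f*(-4) = -1 - 4*f)
(-19222 - 48207)/(S(-51) - 20614) = (-19222 - 48207)/((-1 - 4*(-51)) - 20614) = -67429/((-1 + 204) - 20614) = -67429/(203 - 20614) = -67429/(-20411) = -67429*(-1/20411) = 67429/20411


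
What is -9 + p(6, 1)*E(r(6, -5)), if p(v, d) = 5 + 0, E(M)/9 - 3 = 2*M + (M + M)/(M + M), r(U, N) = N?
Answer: -279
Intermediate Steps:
E(M) = 36 + 18*M (E(M) = 27 + 9*(2*M + (M + M)/(M + M)) = 27 + 9*(2*M + (2*M)/((2*M))) = 27 + 9*(2*M + (2*M)*(1/(2*M))) = 27 + 9*(2*M + 1) = 27 + 9*(1 + 2*M) = 27 + (9 + 18*M) = 36 + 18*M)
p(v, d) = 5
-9 + p(6, 1)*E(r(6, -5)) = -9 + 5*(36 + 18*(-5)) = -9 + 5*(36 - 90) = -9 + 5*(-54) = -9 - 270 = -279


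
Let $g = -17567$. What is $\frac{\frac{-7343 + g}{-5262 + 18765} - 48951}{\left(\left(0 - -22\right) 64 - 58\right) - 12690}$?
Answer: $\frac{661010263}{153124020} \approx 4.3168$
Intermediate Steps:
$\frac{\frac{-7343 + g}{-5262 + 18765} - 48951}{\left(\left(0 - -22\right) 64 - 58\right) - 12690} = \frac{\frac{-7343 - 17567}{-5262 + 18765} - 48951}{\left(\left(0 - -22\right) 64 - 58\right) - 12690} = \frac{- \frac{24910}{13503} - 48951}{\left(\left(0 + 22\right) 64 - 58\right) - 12690} = \frac{\left(-24910\right) \frac{1}{13503} - 48951}{\left(22 \cdot 64 - 58\right) - 12690} = \frac{- \frac{24910}{13503} - 48951}{\left(1408 - 58\right) - 12690} = - \frac{661010263}{13503 \left(1350 - 12690\right)} = - \frac{661010263}{13503 \left(-11340\right)} = \left(- \frac{661010263}{13503}\right) \left(- \frac{1}{11340}\right) = \frac{661010263}{153124020}$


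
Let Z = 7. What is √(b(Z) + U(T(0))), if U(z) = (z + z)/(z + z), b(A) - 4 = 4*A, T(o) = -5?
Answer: √33 ≈ 5.7446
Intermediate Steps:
b(A) = 4 + 4*A
U(z) = 1 (U(z) = (2*z)/((2*z)) = (2*z)*(1/(2*z)) = 1)
√(b(Z) + U(T(0))) = √((4 + 4*7) + 1) = √((4 + 28) + 1) = √(32 + 1) = √33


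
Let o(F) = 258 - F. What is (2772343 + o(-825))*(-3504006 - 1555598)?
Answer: -14032437283304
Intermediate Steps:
(2772343 + o(-825))*(-3504006 - 1555598) = (2772343 + (258 - 1*(-825)))*(-3504006 - 1555598) = (2772343 + (258 + 825))*(-5059604) = (2772343 + 1083)*(-5059604) = 2773426*(-5059604) = -14032437283304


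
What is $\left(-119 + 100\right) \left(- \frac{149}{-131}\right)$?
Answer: $- \frac{2831}{131} \approx -21.611$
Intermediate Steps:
$\left(-119 + 100\right) \left(- \frac{149}{-131}\right) = - 19 \left(\left(-149\right) \left(- \frac{1}{131}\right)\right) = \left(-19\right) \frac{149}{131} = - \frac{2831}{131}$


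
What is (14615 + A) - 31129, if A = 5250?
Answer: -11264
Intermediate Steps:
(14615 + A) - 31129 = (14615 + 5250) - 31129 = 19865 - 31129 = -11264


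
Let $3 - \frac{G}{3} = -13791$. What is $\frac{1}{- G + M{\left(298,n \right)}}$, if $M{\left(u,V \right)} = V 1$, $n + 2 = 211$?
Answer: $- \frac{1}{41173} \approx -2.4288 \cdot 10^{-5}$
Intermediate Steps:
$G = 41382$ ($G = 9 - -41373 = 9 + 41373 = 41382$)
$n = 209$ ($n = -2 + 211 = 209$)
$M{\left(u,V \right)} = V$
$\frac{1}{- G + M{\left(298,n \right)}} = \frac{1}{\left(-1\right) 41382 + 209} = \frac{1}{-41382 + 209} = \frac{1}{-41173} = - \frac{1}{41173}$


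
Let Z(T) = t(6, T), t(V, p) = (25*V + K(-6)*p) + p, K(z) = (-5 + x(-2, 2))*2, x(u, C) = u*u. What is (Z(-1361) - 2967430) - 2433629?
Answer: -5399548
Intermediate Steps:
x(u, C) = u²
K(z) = -2 (K(z) = (-5 + (-2)²)*2 = (-5 + 4)*2 = -1*2 = -2)
t(V, p) = -p + 25*V (t(V, p) = (25*V - 2*p) + p = (-2*p + 25*V) + p = -p + 25*V)
Z(T) = 150 - T (Z(T) = -T + 25*6 = -T + 150 = 150 - T)
(Z(-1361) - 2967430) - 2433629 = ((150 - 1*(-1361)) - 2967430) - 2433629 = ((150 + 1361) - 2967430) - 2433629 = (1511 - 2967430) - 2433629 = -2965919 - 2433629 = -5399548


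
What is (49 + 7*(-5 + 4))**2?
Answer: 1764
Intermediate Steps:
(49 + 7*(-5 + 4))**2 = (49 + 7*(-1))**2 = (49 - 7)**2 = 42**2 = 1764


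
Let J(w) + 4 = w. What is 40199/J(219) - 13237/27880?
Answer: 223580433/1198840 ≈ 186.50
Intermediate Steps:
J(w) = -4 + w
40199/J(219) - 13237/27880 = 40199/(-4 + 219) - 13237/27880 = 40199/215 - 13237*1/27880 = 40199*(1/215) - 13237/27880 = 40199/215 - 13237/27880 = 223580433/1198840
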